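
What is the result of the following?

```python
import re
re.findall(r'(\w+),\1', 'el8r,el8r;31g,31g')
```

The backreference `\1` re-matches whatever the first group consumed, character for character.
Walking the string: at [0:9] match 'el8r,el8r', group 1 = 'el8r'; at [10:17] match '31g,31g', group 1 = '31g'.
Because there's exactly one group, `findall` drops the full match and keeps group 1 from each hit.

['el8r', '31g']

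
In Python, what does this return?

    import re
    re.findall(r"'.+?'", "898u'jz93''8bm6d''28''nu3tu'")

["'jz93'", "'8bm6d'", "'28'", "'nu3tu'"]

Lazy quantifiers expand one character at a time until the remainder of the pattern can match.
Walking the string: at [4:10] → "'jz93'"; at [10:17] → "'8bm6d'"; at [17:21] → "'28'"; at [21:28] → "'nu3tu'".
`findall` yields the raw match text (4 of them) because the pattern has no groups.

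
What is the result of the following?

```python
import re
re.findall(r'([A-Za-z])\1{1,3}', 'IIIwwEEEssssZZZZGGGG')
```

['I', 'w', 'E', 's', 'Z', 'G']

`\1` is not a pattern — it's the concrete string captured by group 1, re-applied verbatim.
Because there's exactly one group, `findall` drops the full match and keeps group 1 from each hit.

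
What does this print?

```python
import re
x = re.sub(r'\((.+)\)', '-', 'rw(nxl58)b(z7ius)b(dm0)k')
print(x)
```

rw-k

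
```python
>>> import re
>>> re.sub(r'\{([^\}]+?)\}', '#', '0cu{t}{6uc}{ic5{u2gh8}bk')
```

'0cu###bk'

Matches: at [3:6] → '{t}'; at [6:11] → '{6uc}'; at [11:22] → '{ic5{u2gh8}'.
Every occurrence is swapped for '#'.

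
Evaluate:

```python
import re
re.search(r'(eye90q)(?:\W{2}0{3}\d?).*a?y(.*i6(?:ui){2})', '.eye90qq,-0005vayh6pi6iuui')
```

Here nothing in the string fits, so the call returns None.

None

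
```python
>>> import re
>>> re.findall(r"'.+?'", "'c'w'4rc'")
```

["'c'", "'4rc'"]

A `+?`/`*?`/`{m,n}?` starts at its minimum and grows only as far as needed for what follows to match.
Walking the string: at [0:3] → "'c'"; at [4:9] → "'4rc'".
`findall` yields the raw match text (2 of them) because the pattern has no groups.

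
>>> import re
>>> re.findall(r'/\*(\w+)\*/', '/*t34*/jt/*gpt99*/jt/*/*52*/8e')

['t34', 'gpt99', '52']

Scanning left to right: at [0:7] match '/*t34*/', group 1 = 't34'; at [9:18] match '/*gpt99*/', group 1 = 'gpt99'; at [22:28] match '/*52*/', group 1 = '52'.
With a single group, `findall` returns only what that group captured — 3 items.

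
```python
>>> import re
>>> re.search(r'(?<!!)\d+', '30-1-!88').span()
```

Because the assertion is negative and zero-width, positions next to the forbidden text are skipped.
The match spans [0:2] → '30'.

(0, 2)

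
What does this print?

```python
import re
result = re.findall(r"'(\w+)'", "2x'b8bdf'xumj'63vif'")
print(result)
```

['b8bdf', '63vif']

With a single group, `findall` returns only what that group captured — 2 items.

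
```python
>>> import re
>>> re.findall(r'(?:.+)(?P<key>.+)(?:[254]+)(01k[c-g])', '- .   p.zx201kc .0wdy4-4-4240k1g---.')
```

[('x', '01kc')]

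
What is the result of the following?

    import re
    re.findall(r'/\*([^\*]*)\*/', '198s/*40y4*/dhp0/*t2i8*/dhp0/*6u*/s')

['40y4', 't2i8', '6u']

Because there's exactly one group, `findall` drops the full match and keeps group 1 from each hit.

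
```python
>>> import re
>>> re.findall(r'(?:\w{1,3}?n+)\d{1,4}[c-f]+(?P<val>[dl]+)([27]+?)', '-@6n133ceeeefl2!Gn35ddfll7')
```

Pattern: 1 to 3 of a word character (lazy), then one or more of a literal 'n' (non-capturing group); then 1 to 4 of a digit, then one or more of a character in [c-f]; then one or more of one of [dl] (captured as 'val'); then one or more of one of [27] (lazy) (captured).
Walking the string: at [2:15] match '6n133ceeeefl2', groups = ('l', '2'); at [16:26] match 'Gn35ddfll7', groups = ('ll', '7').
2 groups means each result is a tuple of 2 captured strings — 2 here.

[('l', '2'), ('ll', '7')]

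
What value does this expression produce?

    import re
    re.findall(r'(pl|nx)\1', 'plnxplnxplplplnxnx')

['pl', 'nx']

`\1` is not a pattern — it's the concrete string captured by group 1, re-applied verbatim.
Matches: at [8:12] match 'plpl', group 1 = 'pl'; at [14:18] match 'nxnx', group 1 = 'nx'.
`findall` collects group 1 from each match (2 total).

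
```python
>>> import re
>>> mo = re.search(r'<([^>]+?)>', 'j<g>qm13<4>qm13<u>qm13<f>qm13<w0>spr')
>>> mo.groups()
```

('g',)

The match spans [1:4] → '<g>'.
Captured: group 1 = 'g'.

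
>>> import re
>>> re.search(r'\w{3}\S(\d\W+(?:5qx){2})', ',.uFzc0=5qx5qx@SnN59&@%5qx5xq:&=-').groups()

The pattern matches exactly 3 of a word character, then a non-whitespace character; then a digit, then one or more of a non-word character, then the literal '5qx' repeated 2 times (captured).
`search` walks the string left to right and returns the first match it finds.
The match spans [2:14] → 'uFzc0=5qx5qx'.
Captured: group 1 = '0=5qx5qx'.

('0=5qx5qx',)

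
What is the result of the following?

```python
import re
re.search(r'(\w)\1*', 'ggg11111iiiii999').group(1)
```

The match spans [0:3] → 'ggg'.
Captured: group 1 = 'g'.

'g'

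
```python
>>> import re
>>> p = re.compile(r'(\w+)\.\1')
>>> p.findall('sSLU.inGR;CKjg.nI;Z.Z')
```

['Z']

After group 1 captures some text, `\1` only succeeds where that same text appears again.
`findall` collects group 1 from the one match (1 total).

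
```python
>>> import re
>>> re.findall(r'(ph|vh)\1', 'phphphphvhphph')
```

The backreference `\1` re-matches whatever the first group consumed, character for character.
Because there's exactly one group, `findall` drops the full match and keeps group 1 from each hit.

['ph', 'ph', 'ph']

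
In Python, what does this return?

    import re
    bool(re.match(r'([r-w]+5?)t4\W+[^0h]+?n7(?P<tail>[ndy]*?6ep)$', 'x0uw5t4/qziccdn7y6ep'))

False

This matches one or more of a character in [r-w], then optionally the literal '5' (captured); then the literal 't4', then one or more of a non-word character; then one or more of any character except [0h] (lazy), then the literal 'n7'; then zero or more of one of [ndy] (lazy), then the literal '6ep' (captured as 'tail'); then anchored at the end.
With `match`, the pattern is implicitly anchored at the beginning.
Here the pattern fails at index 0, so the call returns None, and `bool(None)` is False.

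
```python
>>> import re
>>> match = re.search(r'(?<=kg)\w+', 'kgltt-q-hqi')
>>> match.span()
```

(2, 5)

The positive lookaround only admits positions where the adjacent text matches; those characters stay outside the span.
`search` walks the string left to right and returns the first match it finds.
The match spans [2:5] → 'ltt'.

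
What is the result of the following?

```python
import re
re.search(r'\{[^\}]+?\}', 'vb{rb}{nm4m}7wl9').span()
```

(2, 6)

`re.search` scans for the first position where the pattern succeeds.
The match spans [2:6] → '{rb}'.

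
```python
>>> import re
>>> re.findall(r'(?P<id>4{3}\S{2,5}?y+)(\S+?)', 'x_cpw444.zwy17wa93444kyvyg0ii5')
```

[('444.zwy', '1'), ('444kyvy', 'g')]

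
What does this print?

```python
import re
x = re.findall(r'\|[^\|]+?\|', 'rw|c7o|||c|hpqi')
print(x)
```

['|c7o|', '|c|']

Walking the string: at [2:7] → '|c7o|'; at [8:11] → '|c|'.
Since nothing is captured, `findall` lists the 2 matched substrings directly.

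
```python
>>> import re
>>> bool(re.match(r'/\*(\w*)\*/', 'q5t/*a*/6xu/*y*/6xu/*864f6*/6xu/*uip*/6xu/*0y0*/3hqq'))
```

`match` is anchored at position 0; if the pattern doesn't fit there, it returns None.
Here the pattern fails at index 0, so the call returns None, and `bool(None)` is False.

False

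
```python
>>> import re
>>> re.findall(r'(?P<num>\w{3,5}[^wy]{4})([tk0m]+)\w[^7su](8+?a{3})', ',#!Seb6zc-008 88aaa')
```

[('Seb6zc-0', '0', '88aaa')]

With 3 capturing groups, `findall` returns a 3-tuple per match.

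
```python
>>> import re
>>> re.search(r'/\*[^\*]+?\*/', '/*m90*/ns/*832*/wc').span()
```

`search` walks the string left to right and returns the first match it finds.
The match spans [0:7] → '/*m90*/'.

(0, 7)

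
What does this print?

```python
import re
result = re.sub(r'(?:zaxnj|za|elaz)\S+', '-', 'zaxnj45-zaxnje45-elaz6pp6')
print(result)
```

Every occurrence is swapped for '-'.

-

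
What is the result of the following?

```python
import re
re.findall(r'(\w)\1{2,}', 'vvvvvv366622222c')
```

['v', '6', '2']

The backreference `\1` re-matches whatever the first group consumed, character for character.
Scanning left to right: at [0:6] match 'vvvvvv', group 1 = 'v'; at [7:10] match '666', group 1 = '6'; at [10:15] match '22222', group 1 = '2'.
Because there's exactly one group, `findall` drops the full match and keeps group 1 from each hit.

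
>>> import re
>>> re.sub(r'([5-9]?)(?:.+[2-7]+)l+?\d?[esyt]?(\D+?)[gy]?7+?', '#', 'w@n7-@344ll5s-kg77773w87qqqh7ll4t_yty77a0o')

'#7a0o'

A non-greedy quantifier consumes as few characters as it can — just enough that the remainder of the pattern still matches from where it stops; whatever follows it matches normally.
`sub` substitutes '#' at each match site.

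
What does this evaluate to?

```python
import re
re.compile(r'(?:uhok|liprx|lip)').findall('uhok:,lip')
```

['uhok', 'lip']

Walking the string: at [0:4] → 'uhok'; at [6:9] → 'lip'.
No capturing groups, so `findall` returns the 2 full match strings.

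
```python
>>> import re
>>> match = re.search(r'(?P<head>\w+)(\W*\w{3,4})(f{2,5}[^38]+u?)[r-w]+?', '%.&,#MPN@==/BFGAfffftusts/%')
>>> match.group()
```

'MPN@==/BFGAfffftusts'

The match spans [5:25] → 'MPN@==/BFGAfffftusts'.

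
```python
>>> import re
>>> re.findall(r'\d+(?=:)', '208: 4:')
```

The `(?=…)`/`(?<=…)` assertion just peeks at neighbouring text; it doesn't advance the match position.
No capturing groups, so `findall` returns the 2 full match strings.

['208', '4']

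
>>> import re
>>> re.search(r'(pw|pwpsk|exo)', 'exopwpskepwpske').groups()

('exo',)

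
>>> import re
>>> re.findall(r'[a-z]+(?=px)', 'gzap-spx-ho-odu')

Lookahead/lookbehind check context without consuming it, so the matched span excludes the asserted characters.
Matches: at [5:6] → 's'.
With no groups in the pattern, `findall` gives back each whole match — 1 here.

['s']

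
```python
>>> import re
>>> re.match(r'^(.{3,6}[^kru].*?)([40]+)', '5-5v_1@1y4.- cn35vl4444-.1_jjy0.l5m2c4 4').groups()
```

This matches anchored at the start of the string; then 3 to 6 of any character, then any character except [kru], then zero or more of any character (lazy) (captured); then one or more of one of [40] (captured).
`match` is anchored at position 0; if the pattern doesn't fit there, it returns None.
The match spans [0:10] → '5-5v_1@1y4'.
Captured: group 1 = '5-5v_1@1y', group 2 = '4'.

('5-5v_1@1y', '4')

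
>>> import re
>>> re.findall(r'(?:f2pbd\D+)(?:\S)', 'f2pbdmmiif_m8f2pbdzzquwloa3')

['f2pbdmmiif_m8', 'f2pbdzzquwloa3']

`findall` yields the raw match text (2 of them) because the pattern has no groups.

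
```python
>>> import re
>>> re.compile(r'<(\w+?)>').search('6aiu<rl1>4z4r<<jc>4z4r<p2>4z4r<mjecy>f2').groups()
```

`re.search` scans for the first position where the pattern succeeds.
The match spans [4:9] → '<rl1>'.
Captured: group 1 = 'rl1'.

('rl1',)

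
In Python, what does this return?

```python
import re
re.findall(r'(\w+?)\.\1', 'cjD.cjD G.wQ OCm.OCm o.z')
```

A backreference is literal: `\1` must see the identical characters the first group matched.
Scanning left to right: at [0:7] match 'cjD.cjD', group 1 = 'cjD'; at [13:20] match 'OCm.OCm', group 1 = 'OCm'.
Because there's exactly one group, `findall` drops the full match and keeps group 1 from each hit.

['cjD', 'OCm']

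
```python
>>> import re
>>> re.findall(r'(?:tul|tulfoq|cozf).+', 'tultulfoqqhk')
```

['tultulfoqqhk']

Matches: at [0:12] → 'tultulfoqqhk'.
`findall` yields the raw match text (1 of them) because the pattern has no groups.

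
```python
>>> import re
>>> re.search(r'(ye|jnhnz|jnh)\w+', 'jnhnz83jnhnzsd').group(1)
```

Branches in `(...|...)` are attempted left-to-right; the first branch that allows the whole pattern to succeed is taken.
`re.search` scans for the first position where the pattern succeeds.
The match spans [0:14] → 'jnhnz83jnhnzsd'.
Captured: group 1 = 'jnhnz'.

'jnhnz'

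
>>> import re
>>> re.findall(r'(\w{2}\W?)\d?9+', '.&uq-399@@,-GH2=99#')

The pattern matches exactly 2 of a word character, then optionally a non-word character (captured); then optionally a digit, then one or more of the literal '9'.
Walking the string: at [2:8] match 'uq-399', group 1 = 'uq-'; at [13:18] match 'H2=99', group 1 = 'H2='.
Because there's exactly one group, `findall` drops the full match and keeps group 1 from each hit.

['uq-', 'H2=']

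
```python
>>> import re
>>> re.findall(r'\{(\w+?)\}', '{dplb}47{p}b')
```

`findall` collects group 1 from each match (2 total).

['dplb', 'p']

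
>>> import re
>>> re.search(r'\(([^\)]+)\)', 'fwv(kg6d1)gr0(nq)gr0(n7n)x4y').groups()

('kg6d1',)

`re.search` scans for the first position where the pattern succeeds.
The match spans [3:10] → '(kg6d1)'.
Captured: group 1 = 'kg6d1'.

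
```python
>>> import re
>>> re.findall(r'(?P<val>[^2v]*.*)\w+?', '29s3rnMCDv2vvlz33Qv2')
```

['29s3rnMCDv2vvlz33Qv']

Pattern: zero or more of any character except [2v], then zero or more of any character (captured as 'val'); then one or more of a word character (lazy).
Matches: at [0:20] match '29s3rnMCDv2vvlz33Qv2', group 1 = '29s3rnMCDv2vvlz33Qv'.
`findall` collects group 1 from the one match (1 total).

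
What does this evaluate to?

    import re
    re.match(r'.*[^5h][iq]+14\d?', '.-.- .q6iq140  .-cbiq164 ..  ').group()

'.-.- .q6iq140'

This matches zero or more of any character, then any character except [5h], then one or more of one of [iq]; then the literal '14', then optionally a digit.
`re.match` only tries the pattern at the start of the string.
The match spans [0:13] → '.-.- .q6iq140'.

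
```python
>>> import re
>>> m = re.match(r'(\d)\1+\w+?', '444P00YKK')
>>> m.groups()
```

('4',)

`\1` has to match the exact text group 1 already captured.
With `match`, the pattern is implicitly anchored at the beginning.
The match spans [0:4] → '444P'.
Captured: group 1 = '4'.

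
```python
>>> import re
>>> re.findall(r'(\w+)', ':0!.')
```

This matches one or more of a word character (captured).
Matches: at [1:2] match '0', group 1 = '0'.
Because there's exactly one group, `findall` drops the full match and keeps group 1 from the one hit.

['0']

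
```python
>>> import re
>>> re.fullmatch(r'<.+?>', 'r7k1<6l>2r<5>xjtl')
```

None

`re.fullmatch` requires the pattern to consume the entire string.
Here the string isn't matched end-to-end, so the call returns None.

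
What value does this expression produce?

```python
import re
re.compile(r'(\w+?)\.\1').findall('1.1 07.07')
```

`\1` has to match the exact text group 1 already captured.
Walking the string: at [0:3] match '1.1', group 1 = '1'; at [4:9] match '07.07', group 1 = '07'.
One capturing group, so `findall` returns just the captured substring from each match — 2 in all.

['1', '07']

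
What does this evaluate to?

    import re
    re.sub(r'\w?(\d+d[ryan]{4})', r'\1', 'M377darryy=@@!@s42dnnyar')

This matches optionally a word character; then one or more of a digit, then the literal 'd', then exactly 4 of one of [ryan] (captured).
Matches: at [0:9] → 'M377darry'; at [15:23] → 's42dnnya'.
The replacement refers to a captured group, so each match is rewritten using its own captured text.

'377darryy=@@!@42dnnyar'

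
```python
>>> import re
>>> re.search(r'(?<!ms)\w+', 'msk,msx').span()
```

The negative lookahead/lookbehind blocks any match where the forbidden context is present.
The match spans [0:3] → 'msk'.

(0, 3)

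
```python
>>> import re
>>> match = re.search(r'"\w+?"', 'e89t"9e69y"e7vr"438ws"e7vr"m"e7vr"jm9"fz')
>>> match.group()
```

'"9e69y"'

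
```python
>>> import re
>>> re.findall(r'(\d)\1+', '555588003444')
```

`\1` has to match the exact text group 1 already captured.
Because there's exactly one group, `findall` drops the full match and keeps group 1 from each hit.

['5', '8', '0', '4']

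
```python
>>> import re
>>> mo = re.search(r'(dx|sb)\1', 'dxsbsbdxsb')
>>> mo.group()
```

'sbsb'

The backreference `\1` re-matches whatever the first group consumed, character for character.
Unlike `match`, `search` isn't anchored — it looks for the pattern anywhere in the string.
The match spans [2:6] → 'sbsb'.
Captured: group 1 = 'sb'.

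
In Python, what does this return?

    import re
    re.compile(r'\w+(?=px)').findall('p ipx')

['i']

Because the assertion is zero-width, the text it checks is not consumed and won't appear in the result.
Scanning left to right: at [2:3] → 'i'.
`findall` yields the raw match text (1 of them) because the pattern has no groups.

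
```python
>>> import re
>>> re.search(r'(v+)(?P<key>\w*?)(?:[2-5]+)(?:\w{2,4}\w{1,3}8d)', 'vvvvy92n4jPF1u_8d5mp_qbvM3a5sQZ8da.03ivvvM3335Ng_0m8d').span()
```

(0, 17)

Pattern: one or more of a literal 'v' (captured); then zero or more of a word character (lazy) (captured as 'key'); then one or more of a character in [2-5] (non-capturing group); then 2 to 4 of a word character, then 1 to 3 of a word character, then the literal '8d' (non-capturing group).
The match spans [0:17] → 'vvvvy92n4jPF1u_8d'.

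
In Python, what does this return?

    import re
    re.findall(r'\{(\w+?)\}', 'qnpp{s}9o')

Because there's exactly one group, `findall` drops the full match and keeps group 1 from the one hit.

['s']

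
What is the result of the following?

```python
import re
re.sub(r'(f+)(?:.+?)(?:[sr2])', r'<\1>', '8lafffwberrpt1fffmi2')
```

'8la<fff>rpt1<fff>'

Pattern: one or more of a literal 'f' (captured); then one or more of any character (lazy) (non-capturing group); then one of [sr2] (non-capturing group).
A non-greedy quantifier consumes as few characters as it can — just enough that the remainder of the pattern still matches from where it stops; whatever follows it matches normally.
Matches: at [3:10] → 'fffwber'; at [14:20] → 'fffmi2'.
The replacement refers to a captured group, so each match is rewritten using its own captured text.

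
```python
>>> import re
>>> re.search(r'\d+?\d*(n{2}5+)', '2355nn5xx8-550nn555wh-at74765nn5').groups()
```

('nn5',)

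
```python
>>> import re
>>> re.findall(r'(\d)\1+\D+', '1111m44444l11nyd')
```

['1', '4', '1']

After group 1 captures some text, `\1` only succeeds where that same text appears again.
Because there's exactly one group, `findall` drops the full match and keeps group 1 from each hit.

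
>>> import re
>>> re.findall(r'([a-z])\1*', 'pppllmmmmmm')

A backreference is literal: `\1` must see the identical characters the first group matched.
Matches: at [0:3] match 'ppp', group 1 = 'p'; at [3:5] match 'll', group 1 = 'l'; at [5:11] match 'mmmmmm', group 1 = 'm'.
With a single group, `findall` returns only what that group captured — 3 items.

['p', 'l', 'm']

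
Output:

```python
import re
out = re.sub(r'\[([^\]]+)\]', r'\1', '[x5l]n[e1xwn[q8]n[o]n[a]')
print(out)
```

x5lne1xwn[q8nona

`\1` in the replacement pulls in group 1's text for each match.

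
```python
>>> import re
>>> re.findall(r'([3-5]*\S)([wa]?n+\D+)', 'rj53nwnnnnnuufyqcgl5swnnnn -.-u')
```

Pattern: zero or more of a character in [3-5], then a non-whitespace character (captured); then optionally one of [wa], then one or more of a literal 'n', then one or more of a non-digit (captured).
Matches: at [2:19] match '53nwnnnnnuufyqcgl', groups = ('53n', 'wnnnnnuufyqcgl'); at [19:31] match '5swnnnn -.-u', groups = ('5s', 'wnnnn -.-u').
With 2 capturing groups, `findall` returns a 2-tuple per match.

[('53n', 'wnnnnnuufyqcgl'), ('5s', 'wnnnn -.-u')]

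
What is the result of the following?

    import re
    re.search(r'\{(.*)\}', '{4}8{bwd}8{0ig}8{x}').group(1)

'4}8{bwd}8{0ig}8{x'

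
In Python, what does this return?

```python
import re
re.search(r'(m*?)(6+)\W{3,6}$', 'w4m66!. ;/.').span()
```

(2, 11)

The match spans [2:11] → 'm66!. ;/.'.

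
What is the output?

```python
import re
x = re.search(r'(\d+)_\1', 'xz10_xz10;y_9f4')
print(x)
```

The backreference `\1` re-matches whatever the first group consumed, character for character.
`search` walks the string left to right and returns the first match it finds.
Here nothing in the string fits, so the call returns None.

None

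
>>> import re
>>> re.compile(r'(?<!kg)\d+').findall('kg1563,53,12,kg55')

['563', '53', '12', '5']

`(?!…)`/`(?<!…)` only lets a position through if the neighbouring text does NOT match; no characters are consumed.
`findall` yields the raw match text (4 of them) because the pattern has no groups.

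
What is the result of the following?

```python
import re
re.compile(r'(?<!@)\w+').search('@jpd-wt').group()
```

'pd'

`(?!…)`/`(?<!…)` only lets a position through if the neighbouring text does NOT match; no characters are consumed.
`re.search` tries every starting position until one works.
The match spans [2:4] → 'pd'.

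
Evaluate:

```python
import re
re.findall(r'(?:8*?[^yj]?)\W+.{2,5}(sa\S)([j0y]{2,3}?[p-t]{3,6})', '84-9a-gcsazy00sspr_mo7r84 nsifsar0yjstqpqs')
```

Pattern: zero or more of a literal '8' (lazy), then optionally any character except [yj] (non-capturing group); then one or more of a non-word character, then 2 to 5 of any character; then the literal 'sa', then a non-whitespace character (captured); then 2 to 3 of one of [j0y] (lazy), then 3 to 6 of a character in [p-t] (captured).
Matches: at [0:18] match '84-9a-gcsazy00sspr', groups = ('saz', 'y00sspr'); at [23:42] match '84 nsifsar0yjstqpqs', groups = ('sar', '0yjstqpqs').
`findall` packs the 2 group values into a tuple for every match.

[('saz', 'y00sspr'), ('sar', '0yjstqpqs')]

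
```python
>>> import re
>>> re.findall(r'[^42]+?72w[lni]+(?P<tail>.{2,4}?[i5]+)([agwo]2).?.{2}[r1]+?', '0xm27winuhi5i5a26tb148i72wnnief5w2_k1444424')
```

[('ef5', 'w2')]

This matches one or more of any character except [42] (lazy), then the literal '72w', then one or more of one of [lni]; then 2 to 4 of any character (lazy), then one or more of one of [i5] (captured as 'tail'); then one of [agwo], then a literal '2' (captured); then optionally any character, then exactly 2 of any character, then one or more of one of [r1] (lazy).
Matches: at [21:37] match '8i72wnnief5w2_k1', groups = ('ef5', 'w2').
`findall` packs the 2 group values into a tuple for every match.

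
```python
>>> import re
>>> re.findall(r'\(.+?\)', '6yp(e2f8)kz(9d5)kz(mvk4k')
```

['(e2f8)', '(9d5)']

A non-greedy quantifier consumes as few characters as it can — just enough that the remainder of the pattern still matches from where it stops; whatever follows it matches normally.
Since nothing is captured, `findall` lists the 2 matched substrings directly.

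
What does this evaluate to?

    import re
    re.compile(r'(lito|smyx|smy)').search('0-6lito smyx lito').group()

Unlike `match`, `search` isn't anchored — it looks for the pattern anywhere in the string.
The match spans [3:7] → 'lito'.
Captured: group 1 = 'lito'.

'lito'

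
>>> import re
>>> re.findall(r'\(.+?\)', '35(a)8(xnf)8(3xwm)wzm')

['(a)', '(xnf)', '(3xwm)']

A `+?`/`*?`/`{m,n}?` starts at its minimum and grows only as far as needed for what follows to match.
Since nothing is captured, `findall` lists the 3 matched substrings directly.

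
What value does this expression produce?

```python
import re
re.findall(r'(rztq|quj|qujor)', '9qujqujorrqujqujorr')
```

['quj', 'quj', 'quj', 'quj']

Alternation isn't longest-match — the leftmost alternative that fits at this position is chosen.
Walking the string: at [1:4] match 'quj', group 1 = 'quj'; at [4:7] match 'quj', group 1 = 'quj'; at [10:13] match 'quj', group 1 = 'quj'; at [13:16] match 'quj', group 1 = 'quj'.
One capturing group, so `findall` returns just the captured substring from each match — 4 in all.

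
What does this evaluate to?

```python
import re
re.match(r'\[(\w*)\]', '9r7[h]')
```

None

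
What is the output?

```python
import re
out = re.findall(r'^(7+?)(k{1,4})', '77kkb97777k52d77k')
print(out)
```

Pattern: anchored at the start of the string; then one or more of a literal '7' (lazy) (captured); then 1 to 4 of a literal 'k' (captured).
Matches: at [0:4] match '77kk', groups = ('77', 'kk').
Multiple groups make `findall` return tuples — one 2-tuple for the one match.

[('77', 'kk')]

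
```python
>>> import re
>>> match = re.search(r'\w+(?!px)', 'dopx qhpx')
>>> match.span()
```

The negative lookaround is zero-width — it rules out positions where the adjacent text would match, without consuming anything.
The match spans [0:4] → 'dopx'.

(0, 4)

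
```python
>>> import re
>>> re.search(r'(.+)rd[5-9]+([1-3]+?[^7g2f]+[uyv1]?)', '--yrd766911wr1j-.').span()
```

(0, 17)

Pattern: one or more of any character (captured); then the literal 'rd', then one or more of a character in [5-9]; then one or more of a character in [1-3] (lazy), then one or more of any character except [7g2f], then optionally one of [uyv1] (captured).
`re.search` tries every starting position until one works.
The match spans [0:17] → '--yrd766911wr1j-.'.
Captured: group 1 = '--y', group 2 = '11wr1j-.'.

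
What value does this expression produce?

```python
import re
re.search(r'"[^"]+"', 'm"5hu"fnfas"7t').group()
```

'"5hu"'

`re.search` tries every starting position until one works.
The match spans [1:6] → '"5hu"'.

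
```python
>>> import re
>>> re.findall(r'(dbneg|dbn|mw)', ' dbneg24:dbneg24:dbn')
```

`|` is ordered: at each position the engine commits to the first alternative that works.
With a single group, `findall` returns only what that group captured — 3 items.

['dbneg', 'dbneg', 'dbn']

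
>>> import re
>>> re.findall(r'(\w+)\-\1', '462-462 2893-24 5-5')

['462', '5']

`\1` is not a pattern — it's the concrete string captured by group 1, re-applied verbatim.
`findall` collects group 1 from each match (2 total).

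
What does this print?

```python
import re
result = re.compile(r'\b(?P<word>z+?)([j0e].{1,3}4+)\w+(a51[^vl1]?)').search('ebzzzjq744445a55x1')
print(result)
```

None

Pattern: a word boundary (`\b`, zero-width); then one or more of a literal 'z' (lazy) (captured as 'word'); then one of [j0e], then 1 to 3 of any character, then one or more of a literal '4' (captured); then one or more of a word character; then the literal 'a51', then optionally any character except [vl1] (captured).
Here the pattern never matches, so the call returns None.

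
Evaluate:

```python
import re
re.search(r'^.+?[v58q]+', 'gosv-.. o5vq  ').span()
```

Pattern: anchored at the start of the string; then one or more of any character (lazy); then one or more of one of [v58q].
A `+?`/`*?`/`{m,n}?` starts at its minimum and grows only as far as needed for what follows to match.
`search` walks the string left to right and returns the first match it finds.
The match spans [0:4] → 'gosv'.

(0, 4)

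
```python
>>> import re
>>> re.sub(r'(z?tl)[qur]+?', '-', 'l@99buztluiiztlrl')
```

This matches optionally a literal 'z', then the literal 'tl' (captured); then one or more of one of [qur] (lazy).
Every occurrence is swapped for '-'.

'l@99bu-ii-l'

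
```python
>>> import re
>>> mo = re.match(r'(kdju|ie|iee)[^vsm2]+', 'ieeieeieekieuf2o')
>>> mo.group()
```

'ieeieeieekieuf'

`re.match` won't scan ahead — the pattern has to work from the very first character.
The match spans [0:14] → 'ieeieeieekieuf'.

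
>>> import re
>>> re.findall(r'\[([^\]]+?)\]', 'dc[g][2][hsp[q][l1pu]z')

['g', '2', 'hsp[q', 'l1pu']

Matches: at [2:5] match '[g]', group 1 = 'g'; at [5:8] match '[2]', group 1 = '2'; at [8:15] match '[hsp[q]', group 1 = 'hsp[q'; at [15:21] match '[l1pu]', group 1 = 'l1pu'.
`findall` collects group 1 from each match (4 total).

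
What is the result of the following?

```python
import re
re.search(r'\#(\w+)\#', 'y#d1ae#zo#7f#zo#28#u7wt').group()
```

'#d1ae#'

Unlike `match`, `search` isn't anchored — it looks for the pattern anywhere in the string.
The match spans [1:7] → '#d1ae#'.
Captured: group 1 = 'd1ae'.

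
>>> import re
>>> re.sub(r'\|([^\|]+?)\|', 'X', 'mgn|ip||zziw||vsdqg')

'mgnXX|vsdqg'

Matches: at [3:7] → '|ip|'; at [7:13] → '|zziw|'.
Each match is replaced by 'X'.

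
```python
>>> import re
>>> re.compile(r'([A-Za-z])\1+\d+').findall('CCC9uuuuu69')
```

The backreference `\1` re-matches whatever the first group consumed, character for character.
Scanning left to right: at [0:4] match 'CCC9', group 1 = 'C'; at [4:11] match 'uuuuu69', group 1 = 'u'.
One capturing group, so `findall` returns just the captured substring from each match — 2 in all.

['C', 'u']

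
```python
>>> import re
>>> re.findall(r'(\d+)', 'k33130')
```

The pattern matches one or more of a digit (captured).
One capturing group, so `findall` returns just the captured substring from the one match — 1 in all.

['33130']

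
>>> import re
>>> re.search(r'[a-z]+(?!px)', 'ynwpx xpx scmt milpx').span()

Because the assertion is negative and zero-width, positions next to the forbidden text are skipped.
The match spans [0:5] → 'ynwpx'.

(0, 5)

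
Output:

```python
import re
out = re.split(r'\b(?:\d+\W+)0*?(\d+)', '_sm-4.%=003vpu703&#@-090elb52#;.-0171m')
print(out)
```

['_sm-', '003', 'vpu703&#@-090elb52#;.-0171m']

Because the quantifier is non-greedy, it stops expanding at the earliest point where the rest of the pattern can succeed.
`re.split` interleaves the captured-group text with the surrounding fragments.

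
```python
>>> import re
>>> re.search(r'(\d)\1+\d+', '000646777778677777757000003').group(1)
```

'0'

The match spans [0:27] → '000646777778677777757000003'.
Captured: group 1 = '0'.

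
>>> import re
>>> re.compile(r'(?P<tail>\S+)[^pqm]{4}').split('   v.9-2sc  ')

Pattern: one or more of a non-whitespace character (captured as 'tail'); then exactly 4 of any character except [pqm].
The group in the pattern means `split` returns the separators' captures alongside the pieces.

['   ', 'v.9-2', '']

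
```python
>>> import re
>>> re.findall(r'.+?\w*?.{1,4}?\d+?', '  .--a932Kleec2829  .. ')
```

Lazy quantifiers expand one character at a time until the remainder of the pattern can match.
No capturing groups, so `findall` returns the 3 full match strings.

['  .--a9', '32Kleec2', '829']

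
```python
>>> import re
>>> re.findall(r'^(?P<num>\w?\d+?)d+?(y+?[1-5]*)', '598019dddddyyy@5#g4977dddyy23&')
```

This matches anchored at the start of the string; then optionally a word character, then one or more of a digit (lazy) (captured as 'num'); then one or more of a literal 'd' (lazy); then one or more of the literal 'y' (lazy), then zero or more of a character in [1-5] (captured).
Because the quantifier is non-greedy, it stops expanding at the earliest point where the rest of the pattern can succeed.
Scanning left to right: at [0:12] match '598019dddddy', groups = ('598019', 'y').
`findall` packs the 2 group values into a tuple for every match.

[('598019', 'y')]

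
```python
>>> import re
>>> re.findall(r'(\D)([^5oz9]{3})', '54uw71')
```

[('u', 'w71')]

The pattern matches a non-digit (captured); then exactly 3 of any character except [5oz9] (captured).
Matches: at [2:6] match 'uw71', groups = ('u', 'w71').
With 2 capturing groups, `findall` returns a 2-tuple per match.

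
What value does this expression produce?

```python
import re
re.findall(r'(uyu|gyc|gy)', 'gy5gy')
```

Scanning left to right: at [0:2] match 'gy', group 1 = 'gy'; at [3:5] match 'gy', group 1 = 'gy'.
`findall` collects group 1 from each match (2 total).

['gy', 'gy']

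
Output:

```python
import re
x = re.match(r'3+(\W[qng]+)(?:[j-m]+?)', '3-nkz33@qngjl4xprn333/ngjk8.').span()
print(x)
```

Pattern: one or more of a literal '3'; then a non-word character, then one or more of one of [qng] (captured); then one or more of a character in [j-m] (lazy) (non-capturing group).
`match` is anchored at position 0; if the pattern doesn't fit there, it returns None.
The match spans [0:4] → '3-nk'.
Captured: group 1 = '-n'.

(0, 4)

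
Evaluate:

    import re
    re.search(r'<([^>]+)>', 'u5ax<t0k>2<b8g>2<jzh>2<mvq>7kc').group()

'<t0k>'

`search` walks the string left to right and returns the first match it finds.
The match spans [4:9] → '<t0k>'.
Captured: group 1 = 't0k'.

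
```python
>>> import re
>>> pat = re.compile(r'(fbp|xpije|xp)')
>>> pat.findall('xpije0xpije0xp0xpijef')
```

['xpije', 'xpije', 'xp', 'xpije']

`|` is ordered: at each position the engine commits to the first alternative that works.
One capturing group, so `findall` returns just the captured substring from each match — 4 in all.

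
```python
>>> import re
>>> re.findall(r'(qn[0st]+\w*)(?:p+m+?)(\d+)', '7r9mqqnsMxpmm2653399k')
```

[('qnsMx', '2653399')]

This matches the literal 'qn', then one or more of one of [0st], then zero or more of a word character (captured); then one or more of a literal 'p', then one or more of the literal 'm' (lazy) (non-capturing group); then one or more of a digit (captured).
Walking the string: at [5:20] match 'qnsMxpmm2653399', groups = ('qnsMx', '2653399').
With 2 capturing groups, `findall` returns a 2-tuple per match.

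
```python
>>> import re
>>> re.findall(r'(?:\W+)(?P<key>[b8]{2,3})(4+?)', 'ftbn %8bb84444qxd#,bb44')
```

[('bb', '4')]

A non-greedy quantifier consumes as few characters as it can — just enough that the remainder of the pattern still matches from where it stops; whatever follows it matches normally.
`findall` packs the 2 group values into a tuple for every match.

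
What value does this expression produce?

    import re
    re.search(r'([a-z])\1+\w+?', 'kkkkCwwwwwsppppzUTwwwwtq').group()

'kkkkC'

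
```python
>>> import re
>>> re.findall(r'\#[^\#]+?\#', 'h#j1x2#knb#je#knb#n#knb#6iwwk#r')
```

['#j1x2#', '#je#', '#n#', '#6iwwk#']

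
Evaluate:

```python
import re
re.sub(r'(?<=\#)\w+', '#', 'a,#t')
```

Lookahead/lookbehind check context without consuming it, so the matched span excludes the asserted characters.
Every occurrence is swapped for '#'.

'a,##'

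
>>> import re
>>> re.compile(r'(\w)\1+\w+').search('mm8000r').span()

(0, 7)

`\1` is not a pattern — it's the concrete string captured by group 1, re-applied verbatim.
Unlike `match`, `search` isn't anchored — it looks for the pattern anywhere in the string.
The match spans [0:7] → 'mm8000r'.
Captured: group 1 = 'm'.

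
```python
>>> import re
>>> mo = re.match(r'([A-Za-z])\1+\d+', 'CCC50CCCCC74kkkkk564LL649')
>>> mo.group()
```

'CCC50'

A backreference is literal: `\1` must see the identical characters the first group matched.
`re.match` won't scan ahead — the pattern has to work from the very first character.
The match spans [0:5] → 'CCC50'.
Captured: group 1 = 'C'.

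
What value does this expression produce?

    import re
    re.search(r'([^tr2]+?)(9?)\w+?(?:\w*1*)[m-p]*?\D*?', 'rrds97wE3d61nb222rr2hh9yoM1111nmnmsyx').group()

The match spans [2:37] → 'ds97wE3d61nb222rr2hh9yoM1111nmnmsyx'.

'ds97wE3d61nb222rr2hh9yoM1111nmnmsyx'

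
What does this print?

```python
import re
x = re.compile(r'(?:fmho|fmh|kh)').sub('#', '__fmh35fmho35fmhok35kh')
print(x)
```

__#35#35#k35#

`|` is ordered: at each position the engine commits to the first alternative that works.
Matches: at [2:5] → 'fmh'; at [7:11] → 'fmho'; at [13:17] → 'fmho'; at [20:22] → 'kh'.
Every occurrence is swapped for '#'.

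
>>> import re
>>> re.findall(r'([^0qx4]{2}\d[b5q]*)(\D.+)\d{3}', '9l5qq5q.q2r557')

[('9l5qq5q', '.q2r')]

Pattern: exactly 2 of any character except [0qx4], then a digit, then zero or more of one of [b5q] (captured); then a non-digit, then one or more of any character (captured); then exactly 3 of a digit.
Walking the string: at [0:14] match '9l5qq5q.q2r557', groups = ('9l5qq5q', '.q2r').
With 2 capturing groups, `findall` returns a 2-tuple per match.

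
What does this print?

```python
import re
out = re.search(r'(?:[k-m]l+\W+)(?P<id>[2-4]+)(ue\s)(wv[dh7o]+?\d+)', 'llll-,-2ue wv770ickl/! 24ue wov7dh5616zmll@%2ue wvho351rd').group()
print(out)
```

llll-,-2ue wv770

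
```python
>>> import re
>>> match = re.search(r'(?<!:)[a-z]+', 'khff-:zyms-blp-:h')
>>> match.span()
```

(0, 4)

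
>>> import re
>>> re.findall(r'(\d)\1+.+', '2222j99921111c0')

`\1` is not a pattern — it's the concrete string captured by group 1, re-applied verbatim.
With a single group, `findall` returns only what that group captured — 1 item.

['2']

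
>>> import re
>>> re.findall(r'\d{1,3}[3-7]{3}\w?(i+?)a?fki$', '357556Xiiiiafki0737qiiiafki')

['iii']

This matches 1 to 3 of a digit, then exactly 3 of a character in [3-7], then optionally a word character; then one or more of a literal 'i' (lazy) (captured); then optionally the literal 'a', then a literal 'f', then the literal 'ki'; then anchored at the end.
Scanning left to right: at [15:27] match '0737qiiiafki', group 1 = 'iii'.
Because there's exactly one group, `findall` drops the full match and keeps group 1 from the one hit.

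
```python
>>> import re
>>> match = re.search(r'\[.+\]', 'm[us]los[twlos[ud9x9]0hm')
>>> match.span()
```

(1, 21)

The match spans [1:21] → '[us]los[twlos[ud9x9]'.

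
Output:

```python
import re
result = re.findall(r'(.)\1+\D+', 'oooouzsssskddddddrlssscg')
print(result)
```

['o']

The backreference `\1` re-matches whatever the first group consumed, character for character.
Matches: at [0:24] match 'oooouzsssskddddddrlssscg', group 1 = 'o'.
Because there's exactly one group, `findall` drops the full match and keeps group 1 from the one hit.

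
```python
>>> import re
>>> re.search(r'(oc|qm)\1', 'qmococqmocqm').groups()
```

('oc',)

A backreference is literal: `\1` must see the identical characters the first group matched.
Unlike `match`, `search` isn't anchored — it looks for the pattern anywhere in the string.
The match spans [2:6] → 'ococ'.
Captured: group 1 = 'oc'.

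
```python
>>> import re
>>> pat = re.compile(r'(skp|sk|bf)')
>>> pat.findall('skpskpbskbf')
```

['skp', 'skp', 'sk', 'bf']

Alternation tries branches left to right and keeps the first one that lets the overall match succeed at that position.
Walking the string: at [0:3] match 'skp', group 1 = 'skp'; at [3:6] match 'skp', group 1 = 'skp'; at [7:9] match 'sk', group 1 = 'sk'; at [9:11] match 'bf', group 1 = 'bf'.
`findall` collects group 1 from each match (4 total).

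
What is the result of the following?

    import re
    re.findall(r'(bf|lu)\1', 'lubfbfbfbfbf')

['bf', 'bf']

A backreference is literal: `\1` must see the identical characters the first group matched.
Walking the string: at [2:6] match 'bfbf', group 1 = 'bf'; at [6:10] match 'bfbf', group 1 = 'bf'.
With a single group, `findall` returns only what that group captured — 2 items.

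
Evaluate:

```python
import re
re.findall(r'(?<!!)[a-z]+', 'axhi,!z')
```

The negative lookahead/lookbehind blocks any match where the forbidden context is present.
Scanning left to right: at [0:4] → 'axhi'.
No capturing groups, so `findall` returns the 1 full match string.

['axhi']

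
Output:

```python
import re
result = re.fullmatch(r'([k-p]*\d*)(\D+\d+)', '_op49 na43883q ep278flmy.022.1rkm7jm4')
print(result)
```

For `fullmatch`, every character of the input must be accounted for by the pattern.
Here there's no way to consume every character, so the call returns None.

None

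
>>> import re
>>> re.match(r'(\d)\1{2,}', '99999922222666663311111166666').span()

(0, 6)

The backreference `\1` re-matches whatever the first group consumed, character for character.
`match` is anchored at position 0; if the pattern doesn't fit there, it returns None.
The match spans [0:6] → '999999'.
Captured: group 1 = '9'.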